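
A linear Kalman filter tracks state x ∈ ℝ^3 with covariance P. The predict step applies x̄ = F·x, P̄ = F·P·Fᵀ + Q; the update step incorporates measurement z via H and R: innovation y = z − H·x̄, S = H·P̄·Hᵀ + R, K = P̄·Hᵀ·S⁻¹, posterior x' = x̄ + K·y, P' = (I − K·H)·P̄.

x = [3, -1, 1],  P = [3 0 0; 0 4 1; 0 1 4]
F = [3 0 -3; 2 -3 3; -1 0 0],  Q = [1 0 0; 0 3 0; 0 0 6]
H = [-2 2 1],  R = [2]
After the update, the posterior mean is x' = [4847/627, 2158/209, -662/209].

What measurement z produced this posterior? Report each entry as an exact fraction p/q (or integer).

x̄ = F·x = [6, 12, -3]
P̄ = F·P·Fᵀ + Q = [64 -9 -9; -9 69 -6; -9 -6 9]
S = H·P̄·Hᵀ + R = [627]
K = P̄·Hᵀ·S⁻¹ = [-155/627; 50/209; 5/209]
x' − x̄ = [1085/627, -350/209, -35/209] = K·y
y = (KᵀK)⁻¹·Kᵀ·(x' − x̄) = [-7]
z = y + H·x̄ = [-7] + [9] = [2]

z = [2]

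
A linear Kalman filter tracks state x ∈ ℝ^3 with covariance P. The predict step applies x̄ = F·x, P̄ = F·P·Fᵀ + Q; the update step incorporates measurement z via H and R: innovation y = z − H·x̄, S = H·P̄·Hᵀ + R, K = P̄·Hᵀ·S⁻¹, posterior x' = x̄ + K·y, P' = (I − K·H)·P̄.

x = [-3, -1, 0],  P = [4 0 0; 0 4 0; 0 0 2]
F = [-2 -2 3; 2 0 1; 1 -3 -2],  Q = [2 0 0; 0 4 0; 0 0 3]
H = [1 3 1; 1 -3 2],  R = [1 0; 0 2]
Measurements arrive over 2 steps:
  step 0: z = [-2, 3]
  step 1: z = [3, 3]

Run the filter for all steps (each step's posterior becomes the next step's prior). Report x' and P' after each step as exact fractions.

step 0: x̄ = F·x = [8, -6, 0]
step 0: P̄ = F·P·Fᵀ + Q = [52 -10 4; -10 22 4; 4 4 51]
step 0: y = z − H·x̄ = [8, -23]
step 0: S = H·P̄·Hᵀ + R = [274 -20; -20 484]
step 0: K = P̄·Hᵀ·S⁻¹ = [1798/16527 6295/33054; 3460/16527 -2179/16527; 2859/11018 1129/5509]
step 0: x' = x̄ + K·y = [148415/33054, -21365/16527, -14531/5509]
step 0: P' = (I − K·H)·P̄ = [529381/16527 -59120/16527 -116741/5509; -59120/16527 7822/16527 13038/5509; -116741/5509 13038/5509 158113/11018]
step 1: x̄ = F·x = [-236464/16527, 104822/16527, 450977/33054]
step 1: P̄ = F·P·Fᵀ + Q = [15153479/33054 -5297311/33054 -5318458/16527; -5297311/33054 2039819/33054 1872470/16527; -5318458/16527 1872470/16527 3823018/16527]
step 1: y = z − H·x̄ = [-169273/11018, 21362/2361]
step 1: S = H·P̄·Hᵀ + R = [1767147/5509 -204494/787; -204494/787 604216/2361]
step 1: K = P̄·Hᵀ·S⁻¹ = [-46510595/60217527 7445800/20072509; 18553120/60217527 -6077881/40145018; 50011384/60217527 1313157/20072509]
step 1: x' = x̄ + K·y = [110171887/120435054, 14402699/60217527, 177779293/120435054]
step 1: P' = (I − K·H)·P̄ = [9993230029/120435054 -1140958001/120435054 -3331688608/60217527; -1140958001/120435054 139070863/120435054 380425826/60217527; -3331688608/60217527 380425826/60217527 2240422514/60217527]

step 0: x' = [148415/33054, -21365/16527, -14531/5509], P' = [529381/16527 -59120/16527 -116741/5509; -59120/16527 7822/16527 13038/5509; -116741/5509 13038/5509 158113/11018]
step 1: x' = [110171887/120435054, 14402699/60217527, 177779293/120435054], P' = [9993230029/120435054 -1140958001/120435054 -3331688608/60217527; -1140958001/120435054 139070863/120435054 380425826/60217527; -3331688608/60217527 380425826/60217527 2240422514/60217527]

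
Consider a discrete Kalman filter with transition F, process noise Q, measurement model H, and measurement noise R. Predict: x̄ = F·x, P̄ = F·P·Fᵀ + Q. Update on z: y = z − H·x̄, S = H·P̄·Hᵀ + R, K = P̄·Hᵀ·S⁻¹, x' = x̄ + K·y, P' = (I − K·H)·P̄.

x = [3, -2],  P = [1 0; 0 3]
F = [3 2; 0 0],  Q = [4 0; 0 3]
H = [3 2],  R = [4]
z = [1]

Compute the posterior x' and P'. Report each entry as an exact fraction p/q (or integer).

x' = [155/241, -84/241]
P' = [400/241 -450/241; -450/241 687/241]

x̄ = F·x = [5, 0]
P̄ = F·P·Fᵀ + Q = [25 0; 0 3]
y = z − H·x̄ = [-14]
S = H·P̄·Hᵀ + R = [241]
K = P̄·Hᵀ·S⁻¹ = [75/241; 6/241]
x' = x̄ + K·y = [155/241, -84/241]
P' = (I − K·H)·P̄ = [400/241 -450/241; -450/241 687/241]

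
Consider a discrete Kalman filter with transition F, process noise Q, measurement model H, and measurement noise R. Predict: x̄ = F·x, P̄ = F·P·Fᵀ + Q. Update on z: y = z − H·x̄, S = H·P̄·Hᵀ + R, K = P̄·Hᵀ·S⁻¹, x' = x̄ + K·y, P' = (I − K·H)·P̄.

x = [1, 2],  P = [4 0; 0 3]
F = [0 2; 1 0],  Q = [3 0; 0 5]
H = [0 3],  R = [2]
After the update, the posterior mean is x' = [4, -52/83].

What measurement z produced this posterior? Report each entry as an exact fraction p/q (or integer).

z = [-2]

x̄ = F·x = [4, 1]
P̄ = F·P·Fᵀ + Q = [15 0; 0 9]
S = H·P̄·Hᵀ + R = [83]
K = P̄·Hᵀ·S⁻¹ = [0; 27/83]
x' − x̄ = [0, -135/83] = K·y
y = (KᵀK)⁻¹·Kᵀ·(x' − x̄) = [-5]
z = y + H·x̄ = [-5] + [3] = [-2]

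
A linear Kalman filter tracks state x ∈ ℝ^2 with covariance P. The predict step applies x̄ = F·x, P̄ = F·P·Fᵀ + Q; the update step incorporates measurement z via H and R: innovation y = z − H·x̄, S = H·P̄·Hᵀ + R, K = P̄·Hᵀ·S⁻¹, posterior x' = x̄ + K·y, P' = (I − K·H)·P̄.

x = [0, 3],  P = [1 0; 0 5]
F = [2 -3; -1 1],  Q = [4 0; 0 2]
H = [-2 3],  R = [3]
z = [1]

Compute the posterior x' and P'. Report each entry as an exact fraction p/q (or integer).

x̄ = F·x = [-9, 3]
P̄ = F·P·Fᵀ + Q = [53 -17; -17 8]
y = z − H·x̄ = [-26]
S = H·P̄·Hᵀ + R = [491]
K = P̄·Hᵀ·S⁻¹ = [-157/491; 58/491]
x' = x̄ + K·y = [-337/491, -35/491]
P' = (I − K·H)·P̄ = [1374/491 759/491; 759/491 564/491]

x' = [-337/491, -35/491]
P' = [1374/491 759/491; 759/491 564/491]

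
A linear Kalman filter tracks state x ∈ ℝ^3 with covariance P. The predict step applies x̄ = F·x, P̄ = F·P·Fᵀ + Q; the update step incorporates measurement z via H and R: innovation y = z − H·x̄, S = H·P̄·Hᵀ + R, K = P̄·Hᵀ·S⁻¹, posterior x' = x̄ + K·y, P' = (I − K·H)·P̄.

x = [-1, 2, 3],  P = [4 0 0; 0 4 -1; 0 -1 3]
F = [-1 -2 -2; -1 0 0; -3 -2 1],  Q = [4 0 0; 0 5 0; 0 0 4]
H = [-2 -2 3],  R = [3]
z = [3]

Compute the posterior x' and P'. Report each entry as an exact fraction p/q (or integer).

x' = [-1609/183, 88/183, -1643/366]
P' = [5116/183 752/183 3910/183; 752/183 1597/183 1571/183; 3910/183 1571/183 7433/366]

x̄ = F·x = [-9, 1, 2]
P̄ = F·P·Fᵀ + Q = [28 4 20; 4 9 12; 20 12 63]
y = z − H·x̄ = [-19]
S = H·P̄·Hᵀ + R = [366]
K = P̄·Hᵀ·S⁻¹ = [-2/183; 5/183; 125/366]
x' = x̄ + K·y = [-1609/183, 88/183, -1643/366]
P' = (I − K·H)·P̄ = [5116/183 752/183 3910/183; 752/183 1597/183 1571/183; 3910/183 1571/183 7433/366]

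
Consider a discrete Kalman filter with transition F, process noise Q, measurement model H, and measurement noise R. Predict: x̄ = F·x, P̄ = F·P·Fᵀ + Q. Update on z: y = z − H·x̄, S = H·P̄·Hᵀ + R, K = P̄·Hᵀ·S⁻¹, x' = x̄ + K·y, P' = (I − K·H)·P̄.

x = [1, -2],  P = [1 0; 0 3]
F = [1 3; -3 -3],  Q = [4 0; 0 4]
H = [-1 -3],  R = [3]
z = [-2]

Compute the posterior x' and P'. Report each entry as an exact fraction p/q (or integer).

x̄ = F·x = [-5, 3]
P̄ = F·P·Fᵀ + Q = [32 -30; -30 40]
y = z − H·x̄ = [2]
S = H·P̄·Hᵀ + R = [215]
K = P̄·Hᵀ·S⁻¹ = [58/215; -18/43]
x' = x̄ + K·y = [-959/215, 93/43]
P' = (I − K·H)·P̄ = [3516/215 -246/43; -246/43 100/43]

x' = [-959/215, 93/43]
P' = [3516/215 -246/43; -246/43 100/43]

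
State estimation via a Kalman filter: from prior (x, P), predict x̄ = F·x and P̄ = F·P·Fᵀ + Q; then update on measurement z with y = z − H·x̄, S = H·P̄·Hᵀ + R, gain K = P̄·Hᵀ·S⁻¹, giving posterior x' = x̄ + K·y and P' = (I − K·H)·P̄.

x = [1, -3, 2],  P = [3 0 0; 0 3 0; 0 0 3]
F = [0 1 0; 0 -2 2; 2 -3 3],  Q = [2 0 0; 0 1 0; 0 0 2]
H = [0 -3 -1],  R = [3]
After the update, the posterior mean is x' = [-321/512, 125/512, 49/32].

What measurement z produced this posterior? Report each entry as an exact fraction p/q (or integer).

z = [-2]

x̄ = F·x = [-3, 10, 17]
P̄ = F·P·Fᵀ + Q = [5 -6 -9; -6 25 36; -9 36 68]
S = H·P̄·Hᵀ + R = [512]
K = P̄·Hᵀ·S⁻¹ = [27/512; -111/512; -11/32]
x' − x̄ = [1215/512, -4995/512, -495/32] = K·y
y = (KᵀK)⁻¹·Kᵀ·(x' − x̄) = [45]
z = y + H·x̄ = [45] + [-47] = [-2]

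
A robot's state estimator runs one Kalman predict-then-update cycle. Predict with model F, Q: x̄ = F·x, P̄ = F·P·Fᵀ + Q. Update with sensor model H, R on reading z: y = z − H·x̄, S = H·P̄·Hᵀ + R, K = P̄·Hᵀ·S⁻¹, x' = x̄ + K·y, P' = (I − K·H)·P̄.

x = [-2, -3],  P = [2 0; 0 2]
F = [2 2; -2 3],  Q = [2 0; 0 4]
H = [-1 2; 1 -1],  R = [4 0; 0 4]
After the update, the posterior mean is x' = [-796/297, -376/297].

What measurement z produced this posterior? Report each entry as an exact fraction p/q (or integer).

x̄ = F·x = [-10, -5]
P̄ = F·P·Fᵀ + Q = [18 4; 4 30]
S = H·P̄·Hᵀ + R = [126 -66; -66 44]
K = P̄·Hᵀ·S⁻¹ = [11/27 92/99; 17/27 35/99]
x' − x̄ = [2174/297, 1109/297] = K·y
y = (KᵀK)⁻¹·Kᵀ·(x' − x̄) = [2, 7]
z = y + H·x̄ = [2, 7] + [0, -5] = [2, 2]

z = [2, 2]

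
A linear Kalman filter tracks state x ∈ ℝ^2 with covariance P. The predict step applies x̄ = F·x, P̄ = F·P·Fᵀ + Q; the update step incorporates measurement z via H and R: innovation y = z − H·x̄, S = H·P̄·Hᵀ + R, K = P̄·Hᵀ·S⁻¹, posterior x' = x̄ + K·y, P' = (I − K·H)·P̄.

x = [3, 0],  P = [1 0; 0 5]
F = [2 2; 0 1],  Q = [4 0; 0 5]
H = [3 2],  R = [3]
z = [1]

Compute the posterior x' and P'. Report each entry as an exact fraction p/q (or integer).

x̄ = F·x = [6, 0]
P̄ = F·P·Fᵀ + Q = [28 10; 10 10]
y = z − H·x̄ = [-17]
S = H·P̄·Hᵀ + R = [415]
K = P̄·Hᵀ·S⁻¹ = [104/415; 10/83]
x' = x̄ + K·y = [722/415, -170/83]
P' = (I − K·H)·P̄ = [804/415 -210/83; -210/83 330/83]

x' = [722/415, -170/83]
P' = [804/415 -210/83; -210/83 330/83]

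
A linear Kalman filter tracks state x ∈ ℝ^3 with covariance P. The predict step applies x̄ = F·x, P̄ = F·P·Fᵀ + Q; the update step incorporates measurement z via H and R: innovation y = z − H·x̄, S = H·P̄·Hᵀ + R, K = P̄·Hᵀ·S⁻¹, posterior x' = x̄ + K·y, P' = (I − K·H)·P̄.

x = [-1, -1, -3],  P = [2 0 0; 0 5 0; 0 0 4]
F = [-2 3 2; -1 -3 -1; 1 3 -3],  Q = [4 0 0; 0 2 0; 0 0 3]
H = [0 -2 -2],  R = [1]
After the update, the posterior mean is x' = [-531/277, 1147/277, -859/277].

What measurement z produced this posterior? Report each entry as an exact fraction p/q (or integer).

x̄ = F·x = [-7, 7, 5]
P̄ = F·P·Fᵀ + Q = [73 -49 17; -49 53 -35; 17 -35 86]
S = H·P̄·Hᵀ + R = [277]
K = P̄·Hᵀ·S⁻¹ = [64/277; -36/277; -102/277]
x' − x̄ = [1408/277, -792/277, -2244/277] = K·y
y = (KᵀK)⁻¹·Kᵀ·(x' − x̄) = [22]
z = y + H·x̄ = [22] + [-24] = [-2]

z = [-2]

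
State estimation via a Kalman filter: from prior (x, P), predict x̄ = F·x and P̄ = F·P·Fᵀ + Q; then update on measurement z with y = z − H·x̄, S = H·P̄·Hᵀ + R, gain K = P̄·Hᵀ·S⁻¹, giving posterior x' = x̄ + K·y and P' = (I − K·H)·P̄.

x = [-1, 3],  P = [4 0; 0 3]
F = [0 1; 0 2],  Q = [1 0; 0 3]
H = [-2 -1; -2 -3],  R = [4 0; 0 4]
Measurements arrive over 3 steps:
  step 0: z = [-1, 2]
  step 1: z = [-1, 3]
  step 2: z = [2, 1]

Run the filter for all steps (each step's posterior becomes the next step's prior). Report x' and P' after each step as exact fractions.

step 0: x̄ = F·x = [3, 6]
step 0: P̄ = F·P·Fᵀ + Q = [4 6; 6 15]
step 0: y = z − H·x̄ = [11, 26]
step 0: S = H·P̄·Hᵀ + R = [59 109; 109 227]
step 0: K = P̄·Hᵀ·S⁻¹ = [-43/189 -1/189; 1/18 -5/18]
step 0: x' = x̄ + K·y = [68/189, -11/18]
step 0: P' = (I − K·H)·P̄ = [128/189 -4/9; -4/9 2/3]
step 1: x̄ = F·x = [-11/18, -11/9]
step 1: P̄ = F·P·Fᵀ + Q = [5/3 4/3; 4/3 17/3]
step 1: y = z − H·x̄ = [-31/9, -17/9]
step 1: S = H·P̄·Hᵀ + R = [65/3 103/3; 103/3 233/3]
step 1: K = P̄·Hᵀ·S⁻¹ = [-83/378 1/378; 1/18 -5/18]
step 1: x' = x̄ + K·y = [53/378, -8/9]
step 1: P' = (I − K·H)·P̄ = [125/189 -4/9; -4/9 2/3]
step 2: x̄ = F·x = [-8/9, -16/9]
step 2: P̄ = F·P·Fᵀ + Q = [5/3 4/3; 4/3 17/3]
step 2: y = z − H·x̄ = [-14/9, -55/9]
step 2: S = H·P̄·Hᵀ + R = [65/3 103/3; 103/3 233/3]
step 2: K = P̄·Hᵀ·S⁻¹ = [-83/378 1/378; 1/18 -5/18]
step 2: x' = x̄ + K·y = [-71/126, -1/6]
step 2: P' = (I − K·H)·P̄ = [125/189 -4/9; -4/9 2/3]

step 0: x' = [68/189, -11/18], P' = [128/189 -4/9; -4/9 2/3]
step 1: x' = [53/378, -8/9], P' = [125/189 -4/9; -4/9 2/3]
step 2: x' = [-71/126, -1/6], P' = [125/189 -4/9; -4/9 2/3]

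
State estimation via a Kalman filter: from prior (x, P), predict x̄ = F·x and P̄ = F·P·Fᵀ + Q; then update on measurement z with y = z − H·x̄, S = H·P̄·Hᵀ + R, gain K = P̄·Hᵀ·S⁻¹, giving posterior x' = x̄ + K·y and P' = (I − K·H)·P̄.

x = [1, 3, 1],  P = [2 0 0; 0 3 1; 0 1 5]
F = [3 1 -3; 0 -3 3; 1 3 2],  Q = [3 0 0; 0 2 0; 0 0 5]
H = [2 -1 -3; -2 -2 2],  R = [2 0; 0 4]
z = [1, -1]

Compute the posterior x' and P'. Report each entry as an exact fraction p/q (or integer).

x̄ = F·x = [3, -6, 12]
P̄ = F·P·Fᵀ + Q = [63 -42 -22; -42 56 6; -22 6 66]
y = z − H·x̄ = [25, -31]
S = H·P̄·Hᵀ + R = [1372 -648; -648 536]
K = P̄·Hᵀ·S⁻¹ = [2178/9859 4205/39436; -5941/19718 -7771/19718; -833/9859 4019/19718]
x' = x̄ + K·y = [205753/39436, -12966/9859, 70377/19718]
P' = (I − K·H)·P̄ = [403745/19718 -53134/9859 150841/9859; -53134/9859 20597/9859 -40308/9859; 150841/9859 -40308/9859 114552/9859]

x' = [205753/39436, -12966/9859, 70377/19718]
P' = [403745/19718 -53134/9859 150841/9859; -53134/9859 20597/9859 -40308/9859; 150841/9859 -40308/9859 114552/9859]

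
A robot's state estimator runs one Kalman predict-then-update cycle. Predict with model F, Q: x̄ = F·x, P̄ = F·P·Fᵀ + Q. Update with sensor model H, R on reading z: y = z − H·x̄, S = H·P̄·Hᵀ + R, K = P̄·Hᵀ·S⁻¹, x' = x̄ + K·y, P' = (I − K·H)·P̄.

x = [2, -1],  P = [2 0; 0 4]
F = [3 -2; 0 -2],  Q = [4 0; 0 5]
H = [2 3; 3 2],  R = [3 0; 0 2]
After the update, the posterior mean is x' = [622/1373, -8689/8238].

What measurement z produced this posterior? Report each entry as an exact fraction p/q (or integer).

x̄ = F·x = [8, 2]
P̄ = F·P·Fᵀ + Q = [38 16; 16 21]
S = H·P̄·Hᵀ + R = [536 562; 562 620]
K = P̄·Hᵀ·S⁻¹ = [-431/1373 714/1373; 2080/4119 -2575/8238]
x' − x̄ = [-10362/1373, -25165/8238] = K·y
y = (KᵀK)⁻¹·Kᵀ·(x' − x̄) = [-24, -29]
z = y + H·x̄ = [-24, -29] + [22, 28] = [-2, -1]

z = [-2, -1]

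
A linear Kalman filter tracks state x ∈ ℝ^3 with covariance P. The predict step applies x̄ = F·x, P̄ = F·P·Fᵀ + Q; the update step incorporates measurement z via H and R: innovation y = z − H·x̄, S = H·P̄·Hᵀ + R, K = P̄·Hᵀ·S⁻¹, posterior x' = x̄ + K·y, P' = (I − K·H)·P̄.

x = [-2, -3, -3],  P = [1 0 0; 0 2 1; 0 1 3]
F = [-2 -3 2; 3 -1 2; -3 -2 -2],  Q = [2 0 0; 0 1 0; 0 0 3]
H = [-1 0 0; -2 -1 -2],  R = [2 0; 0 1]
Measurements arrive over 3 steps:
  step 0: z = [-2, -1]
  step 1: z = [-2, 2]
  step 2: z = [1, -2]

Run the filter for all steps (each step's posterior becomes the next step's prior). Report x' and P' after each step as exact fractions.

step 0: x̄ = F·x = [7, -9, 18]
step 0: P̄ = F·P·Fᵀ + Q = [24 4 8; 4 20 -19; 8 -19 40]
step 0: y = z − H·x̄ = [5, 40]
step 0: S = H·P̄·Hᵀ + R = [26 68; 68 281]
step 0: K = P̄·Hᵀ·S⁻¹ = [-1060/1341 -68/1341; -902/1341 266/1341; 166/149 -81/149]
step 0: x' = x̄ + K·y = [1367/1341, -5939/1341, 272/149]
step 0: P' = (I − K·H)·P̄ = [2120/1341 1804/1341 -332/149; 1804/1341 20552/1341 -1357/149; -332/149 -1357/149 1051/149]
step 1: x̄ = F·x = [19979/1341, 14936/1341, 2881/1341]
step 1: P̄ = F·P·Fᵀ + Q = [426074/1341 165872/1341 103198/1341; 165872/1341 80981/1341 39058/1341; 103198/1341 39058/1341 31235/1341]
step 1: y = z − H·x̄ = [17297/1341, 63338/1341]
step 1: S = H·P̄·Hᵀ + R = [428756/1341 1224416/1341; 1224416/1341 3556862/1341]
step 1: K = P̄·Hᵀ·S⁻¹ = [-3037263/4815694 -306104/2407847; 1026264/2407847 -1371121/4815694; 142919/370438 -40634/185219]
step 1: x' = x̄ + K·y = [3654871/4815694, 7675511/2407847, -1199143/370438]
step 1: P' = (I − K·H)·P̄ = [3037263/2407847 -2052528/2407847 -142919/185219; -2052528/2407847 42829409/4815694 -639388/185219; -142919/185219 -639388/185219 482930/185219]
step 2: x̄ = F·x = [-42270263/2407847, -35564127/4815694, -10488939/4815694]
step 2: P̄ = F·P·Fᵀ + Q = [649574429/4815694 296562099/4815694 82008387/2407847; 296562099/4815694 199076517/4815694 35458718/2407847; 82008387/2407847 35458718/2407847 31908034/2407847]
step 2: y = z − H·x̄ = [-39862416/2407847, -235254445/4815694]
step 2: S = H·P̄·Hᵀ + R = [659205817/4815694 1923744505/4815694; 1923744505/4815694 5839506531/4815694]
step 2: K = P̄·Hᵀ·S⁻¹ = [-19187514821/30866527883 -3847489010/30866527883; 13511970239/30866527883 -9388466936/30866527883; 11469657449/30866527883 -6561938555/30866527883]
step 2: x' = x̄ + K·y = [-36258993144/30866527883, 13995035173/61733055766, 63449125205/30866527883]
step 2: P' = (I − K·H)·P̄ = [38375029642/30866527883 -27023940478/30866527883 -22939314898/30866527883; -27023940478/30866527883 287139692210/30866527883 -111851672159/30866527883; -22939314898/30866527883 -111851672159/30866527883 82146120255/30866527883]

step 0: x' = [1367/1341, -5939/1341, 272/149], P' = [2120/1341 1804/1341 -332/149; 1804/1341 20552/1341 -1357/149; -332/149 -1357/149 1051/149]
step 1: x' = [3654871/4815694, 7675511/2407847, -1199143/370438], P' = [3037263/2407847 -2052528/2407847 -142919/185219; -2052528/2407847 42829409/4815694 -639388/185219; -142919/185219 -639388/185219 482930/185219]
step 2: x' = [-36258993144/30866527883, 13995035173/61733055766, 63449125205/30866527883], P' = [38375029642/30866527883 -27023940478/30866527883 -22939314898/30866527883; -27023940478/30866527883 287139692210/30866527883 -111851672159/30866527883; -22939314898/30866527883 -111851672159/30866527883 82146120255/30866527883]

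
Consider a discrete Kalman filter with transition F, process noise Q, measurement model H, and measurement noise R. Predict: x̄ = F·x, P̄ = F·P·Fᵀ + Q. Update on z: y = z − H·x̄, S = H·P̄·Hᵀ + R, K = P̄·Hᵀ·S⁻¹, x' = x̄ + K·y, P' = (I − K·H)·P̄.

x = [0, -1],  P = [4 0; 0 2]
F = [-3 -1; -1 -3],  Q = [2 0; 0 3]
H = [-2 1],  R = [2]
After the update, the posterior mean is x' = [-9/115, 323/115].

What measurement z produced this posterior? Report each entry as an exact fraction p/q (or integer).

z = [3]

x̄ = F·x = [1, 3]
P̄ = F·P·Fᵀ + Q = [40 18; 18 25]
S = H·P̄·Hᵀ + R = [115]
K = P̄·Hᵀ·S⁻¹ = [-62/115; -11/115]
x' − x̄ = [-124/115, -22/115] = K·y
y = (KᵀK)⁻¹·Kᵀ·(x' − x̄) = [2]
z = y + H·x̄ = [2] + [1] = [3]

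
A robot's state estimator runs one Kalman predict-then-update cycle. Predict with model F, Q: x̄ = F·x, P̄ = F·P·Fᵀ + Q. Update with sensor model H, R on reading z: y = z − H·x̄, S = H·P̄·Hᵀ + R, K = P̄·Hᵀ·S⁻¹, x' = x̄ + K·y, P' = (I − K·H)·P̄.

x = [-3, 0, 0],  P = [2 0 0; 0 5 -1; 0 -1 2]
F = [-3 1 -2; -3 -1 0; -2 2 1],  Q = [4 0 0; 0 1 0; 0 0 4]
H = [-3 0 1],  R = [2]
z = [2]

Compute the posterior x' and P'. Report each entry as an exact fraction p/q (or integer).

x̄ = F·x = [9, 9, 6]
P̄ = F·P·Fᵀ + Q = [39 11 21; 11 24 3; 21 3 30]
y = z − H·x̄ = [23]
S = H·P̄·Hᵀ + R = [257]
K = P̄·Hᵀ·S⁻¹ = [-96/257; -30/257; -33/257]
x' = x̄ + K·y = [105/257, 1623/257, 783/257]
P' = (I − K·H)·P̄ = [807/257 -53/257 2229/257; -53/257 5268/257 -219/257; 2229/257 -219/257 6621/257]

x' = [105/257, 1623/257, 783/257]
P' = [807/257 -53/257 2229/257; -53/257 5268/257 -219/257; 2229/257 -219/257 6621/257]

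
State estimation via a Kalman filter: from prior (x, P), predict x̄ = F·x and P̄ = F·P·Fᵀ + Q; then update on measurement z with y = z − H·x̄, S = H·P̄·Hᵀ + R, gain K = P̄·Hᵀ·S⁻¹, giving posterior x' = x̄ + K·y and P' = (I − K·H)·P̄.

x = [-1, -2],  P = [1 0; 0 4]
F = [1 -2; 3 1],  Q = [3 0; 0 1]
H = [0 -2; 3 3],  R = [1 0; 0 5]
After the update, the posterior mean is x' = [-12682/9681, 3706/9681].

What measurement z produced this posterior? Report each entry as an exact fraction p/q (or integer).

x̄ = F·x = [3, -5]
P̄ = F·P·Fᵀ + Q = [20 -5; -5 14]
S = H·P̄·Hᵀ + R = [57 -54; -54 221]
K = P̄·Hᵀ·S⁻¹ = [4640/9681 1035/3227; -4730/9681 9/3227]
x' − x̄ = [-41725/9681, 52111/9681] = K·y
y = (KᵀK)⁻¹·Kᵀ·(x' − x̄) = [-11, 3]
z = y + H·x̄ = [-11, 3] + [10, -6] = [-1, -3]

z = [-1, -3]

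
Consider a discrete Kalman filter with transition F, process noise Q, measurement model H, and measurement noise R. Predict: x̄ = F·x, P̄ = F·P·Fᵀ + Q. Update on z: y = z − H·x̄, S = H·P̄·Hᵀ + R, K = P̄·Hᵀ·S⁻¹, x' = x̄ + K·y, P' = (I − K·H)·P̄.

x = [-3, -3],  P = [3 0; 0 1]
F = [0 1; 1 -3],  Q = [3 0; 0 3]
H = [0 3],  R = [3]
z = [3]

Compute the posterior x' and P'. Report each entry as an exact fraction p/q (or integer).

x' = [-93/46, 51/46]
P' = [157/46 -3/46; -3/46 15/46]

x̄ = F·x = [-3, 6]
P̄ = F·P·Fᵀ + Q = [4 -3; -3 15]
y = z − H·x̄ = [-15]
S = H·P̄·Hᵀ + R = [138]
K = P̄·Hᵀ·S⁻¹ = [-3/46; 15/46]
x' = x̄ + K·y = [-93/46, 51/46]
P' = (I − K·H)·P̄ = [157/46 -3/46; -3/46 15/46]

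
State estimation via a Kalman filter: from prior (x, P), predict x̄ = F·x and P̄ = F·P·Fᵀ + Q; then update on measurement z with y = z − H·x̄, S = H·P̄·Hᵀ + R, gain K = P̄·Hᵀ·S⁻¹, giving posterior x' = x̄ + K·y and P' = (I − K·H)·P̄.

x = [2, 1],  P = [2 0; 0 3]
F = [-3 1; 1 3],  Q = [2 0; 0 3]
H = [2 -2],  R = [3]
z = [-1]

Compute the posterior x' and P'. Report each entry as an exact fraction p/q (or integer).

x' = [-235/199, -107/199]
P' = [2977/199 2917/199; 2917/199 3004/199]

x̄ = F·x = [-5, 5]
P̄ = F·P·Fᵀ + Q = [23 3; 3 32]
y = z − H·x̄ = [19]
S = H·P̄·Hᵀ + R = [199]
K = P̄·Hᵀ·S⁻¹ = [40/199; -58/199]
x' = x̄ + K·y = [-235/199, -107/199]
P' = (I − K·H)·P̄ = [2977/199 2917/199; 2917/199 3004/199]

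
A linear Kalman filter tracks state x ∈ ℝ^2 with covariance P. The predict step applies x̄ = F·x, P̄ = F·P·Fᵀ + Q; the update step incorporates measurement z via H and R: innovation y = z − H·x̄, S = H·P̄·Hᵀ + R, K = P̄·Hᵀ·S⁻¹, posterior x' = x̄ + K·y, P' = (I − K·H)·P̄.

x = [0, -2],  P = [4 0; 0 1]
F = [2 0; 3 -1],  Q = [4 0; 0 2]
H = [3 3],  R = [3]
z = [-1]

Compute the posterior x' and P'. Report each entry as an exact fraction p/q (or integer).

x' = [-22/23, 29/46]
P' = [316/161 -42/23; -42/23 93/46]

x̄ = F·x = [0, 2]
P̄ = F·P·Fᵀ + Q = [20 24; 24 39]
y = z − H·x̄ = [-7]
S = H·P̄·Hᵀ + R = [966]
K = P̄·Hᵀ·S⁻¹ = [22/161; 9/46]
x' = x̄ + K·y = [-22/23, 29/46]
P' = (I − K·H)·P̄ = [316/161 -42/23; -42/23 93/46]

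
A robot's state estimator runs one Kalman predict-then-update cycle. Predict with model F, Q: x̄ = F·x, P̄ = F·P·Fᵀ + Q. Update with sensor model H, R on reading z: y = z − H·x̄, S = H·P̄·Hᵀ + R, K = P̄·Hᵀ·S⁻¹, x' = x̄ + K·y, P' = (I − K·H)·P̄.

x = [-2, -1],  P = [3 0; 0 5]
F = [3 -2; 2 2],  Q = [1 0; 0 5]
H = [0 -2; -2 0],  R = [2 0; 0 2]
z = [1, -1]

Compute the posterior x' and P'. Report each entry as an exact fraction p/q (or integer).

x' = [3270/7259, -4181/7259]
P' = [3592/7259 -2/7259; -2/7259 3581/7259]

x̄ = F·x = [-4, -6]
P̄ = F·P·Fᵀ + Q = [48 -2; -2 37]
y = z − H·x̄ = [-11, -9]
S = H·P̄·Hᵀ + R = [150 -8; -8 194]
K = P̄·Hᵀ·S⁻¹ = [2/7259 -3592/7259; -3581/7259 2/7259]
x' = x̄ + K·y = [3270/7259, -4181/7259]
P' = (I − K·H)·P̄ = [3592/7259 -2/7259; -2/7259 3581/7259]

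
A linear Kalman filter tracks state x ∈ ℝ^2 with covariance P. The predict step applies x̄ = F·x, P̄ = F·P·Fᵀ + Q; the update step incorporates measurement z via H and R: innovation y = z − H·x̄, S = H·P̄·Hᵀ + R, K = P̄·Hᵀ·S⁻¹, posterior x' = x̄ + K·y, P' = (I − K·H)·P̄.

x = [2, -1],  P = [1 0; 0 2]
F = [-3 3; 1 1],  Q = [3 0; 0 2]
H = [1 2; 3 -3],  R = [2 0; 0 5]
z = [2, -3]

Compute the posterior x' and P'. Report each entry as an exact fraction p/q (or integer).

x' = [-1584/12263, 12524/12263]
P' = [5658/12263 1158/12263; 1158/12263 3293/12263]

x̄ = F·x = [-9, 1]
P̄ = F·P·Fᵀ + Q = [30 3; 3 5]
y = z − H·x̄ = [9, 27]
S = H·P̄·Hᵀ + R = [64 69; 69 266]
K = P̄·Hᵀ·S⁻¹ = [3987/12263 2700/12263; 3872/12263 -1281/12263]
x' = x̄ + K·y = [-1584/12263, 12524/12263]
P' = (I − K·H)·P̄ = [5658/12263 1158/12263; 1158/12263 3293/12263]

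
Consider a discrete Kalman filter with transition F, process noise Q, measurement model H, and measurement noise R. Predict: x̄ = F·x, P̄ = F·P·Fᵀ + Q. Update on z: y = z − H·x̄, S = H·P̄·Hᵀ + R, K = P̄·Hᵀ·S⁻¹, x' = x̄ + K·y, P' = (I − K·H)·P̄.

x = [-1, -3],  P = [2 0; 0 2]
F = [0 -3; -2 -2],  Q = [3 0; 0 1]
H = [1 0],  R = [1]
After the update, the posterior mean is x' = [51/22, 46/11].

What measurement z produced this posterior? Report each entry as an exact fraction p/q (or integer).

z = [2]

x̄ = F·x = [9, 8]
P̄ = F·P·Fᵀ + Q = [21 12; 12 17]
S = H·P̄·Hᵀ + R = [22]
K = P̄·Hᵀ·S⁻¹ = [21/22; 6/11]
x' − x̄ = [-147/22, -42/11] = K·y
y = (KᵀK)⁻¹·Kᵀ·(x' − x̄) = [-7]
z = y + H·x̄ = [-7] + [9] = [2]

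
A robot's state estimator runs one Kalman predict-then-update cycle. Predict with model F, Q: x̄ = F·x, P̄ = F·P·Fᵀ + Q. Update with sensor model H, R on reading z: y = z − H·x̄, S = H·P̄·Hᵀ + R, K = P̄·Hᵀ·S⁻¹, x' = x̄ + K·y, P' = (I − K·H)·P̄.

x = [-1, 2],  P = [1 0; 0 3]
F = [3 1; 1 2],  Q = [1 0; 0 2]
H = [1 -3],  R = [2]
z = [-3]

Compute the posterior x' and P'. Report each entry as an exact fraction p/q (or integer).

x' = [-97/48, 3/8]
P' = [263/24 15/4; 15/4 3/2]

x̄ = F·x = [-1, 3]
P̄ = F·P·Fᵀ + Q = [13 9; 9 15]
y = z − H·x̄ = [7]
S = H·P̄·Hᵀ + R = [96]
K = P̄·Hᵀ·S⁻¹ = [-7/48; -3/8]
x' = x̄ + K·y = [-97/48, 3/8]
P' = (I − K·H)·P̄ = [263/24 15/4; 15/4 3/2]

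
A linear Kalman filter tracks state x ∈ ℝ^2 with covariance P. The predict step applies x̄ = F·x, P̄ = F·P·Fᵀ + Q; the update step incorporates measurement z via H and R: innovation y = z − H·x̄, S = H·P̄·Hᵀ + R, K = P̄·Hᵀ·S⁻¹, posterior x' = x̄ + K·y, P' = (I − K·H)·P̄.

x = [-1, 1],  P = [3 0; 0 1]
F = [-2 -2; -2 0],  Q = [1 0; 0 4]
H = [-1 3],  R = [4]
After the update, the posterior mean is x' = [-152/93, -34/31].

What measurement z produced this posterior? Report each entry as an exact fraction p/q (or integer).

z = [-2]

x̄ = F·x = [0, 2]
P̄ = F·P·Fᵀ + Q = [17 12; 12 16]
S = H·P̄·Hᵀ + R = [93]
K = P̄·Hᵀ·S⁻¹ = [19/93; 12/31]
x' − x̄ = [-152/93, -96/31] = K·y
y = (KᵀK)⁻¹·Kᵀ·(x' − x̄) = [-8]
z = y + H·x̄ = [-8] + [6] = [-2]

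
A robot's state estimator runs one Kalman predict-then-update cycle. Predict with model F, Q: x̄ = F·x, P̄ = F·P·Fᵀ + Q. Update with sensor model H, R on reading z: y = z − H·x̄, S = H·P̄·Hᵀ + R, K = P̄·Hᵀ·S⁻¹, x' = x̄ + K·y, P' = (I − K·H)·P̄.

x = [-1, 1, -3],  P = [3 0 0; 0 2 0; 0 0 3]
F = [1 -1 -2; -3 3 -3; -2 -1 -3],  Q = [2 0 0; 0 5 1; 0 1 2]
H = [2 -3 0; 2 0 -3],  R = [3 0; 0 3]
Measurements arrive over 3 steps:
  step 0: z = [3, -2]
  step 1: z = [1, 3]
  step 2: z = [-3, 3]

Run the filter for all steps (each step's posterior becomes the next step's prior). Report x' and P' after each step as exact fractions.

step 0: x̄ = F·x = [4, 15, 10]
step 0: P̄ = F·P·Fᵀ + Q = [19 3 14; 3 77 40; 14 40 43]
step 0: y = z − H·x̄ = [40, 20]
step 0: S = H·P̄·Hᵀ + R = [736 334; 334 298]
step 0: K = P̄·Hᵀ·S⁻¹ = [1663/17962 -2105/17962; -4829/17962 -1459/17962; 1053/17962 -3634/8981]
step 0: x' = x̄ + K·y = [48134/8981, 23545/8981, 38190/8981]
step 0: P' = (I − K·H)·P̄ = [284631/17962 188091/17962 191859/17962; 188091/17962 130223/17962 126853/17962; 191859/17962 126853/17962 67587/8981]
step 1: x̄ = F·x = [-51791/8981, -188337/8981, -234383/8981]
step 1: P̄ = F·P·Fᵀ + Q = [177634/8981 445023/8981 693110/8981; 445023/8981 1412266/8981 4104139/17962; 693110/8981 4104139/17962 6337027/17962]
step 1: y = z − H·x̄ = [-452448/8981, -572624/8981]
step 1: S = H·P̄·Hᵀ + R = [8107597/8981 24700727/17962; 24700727/17962 41873561/17962]
step 1: K = P̄·Hᵀ·S⁻¹ = [115638782/2555840135 -278677414/2555840135; -746938483/2555840135 -202252094/2555840135; 12125074/511168027 -205384305/511168027]
step 1: x' = x̄ + K·y = [-559240097/511168027, -614498111/511168027, -855926833/511168027]
step 1: P' = (I − K·H)·P̄ = [9670410984/2555840135 6331301874/2555840135 1345123614/511168027; 6331301874/2555840135 4967806399/2555840135 884624002/511168027; 1345123614/511168027 884624002/511168027 1102133381/511168027]
step 2: x̄ = F·x = [1767111680/511168027, 2402006457/511168027, 4300758804/511168027]
step 2: P̄ = F·P·Fᵀ + Q = [3983993857/511168027 6808930941/511168027 10772701171/511168027; 6808930941/511168027 24320138123/511168027 30124506871/511168027; 10772701171/511168027 30124506871/511168027 230928477146/2555840135]
step 2: y = z − H·x̄ = [2138291930/511168027, 10901557133/511168027]
step 2: S = H·P̄·Hᵀ + R = [154643551324/511168027 181566744595/511168027; 181566744595/511168027 1519341621599/2555840135]
step 2: K = P̄·Hᵀ·S⁻¹ = [2071513967614/45727931991271 -4902118343705/45727931991271; -13355187478148/45727931991271 -3570690136795/45727931991271; 1078398070751/45727931991271 -18252983640687/45727931991271]
step 2: x' = x̄ + K·y = [62200958291205/45727931991271, 82860064660536/45727931991271, -29751497891/45727931991271]
step 2: P' = (I − K·H)·P̄ = [173370075863514/45727931991271 113508536608062/45727931991271 120482168919381/45727931991271; 113508536608062/45727931991271 89027545216856/45727931991271 79243047875503/45727931991271; 120482168919381/45727931991271 79243047875503/45727931991271 98574429586941/45727931991271]

step 0: x' = [48134/8981, 23545/8981, 38190/8981], P' = [284631/17962 188091/17962 191859/17962; 188091/17962 130223/17962 126853/17962; 191859/17962 126853/17962 67587/8981]
step 1: x' = [-559240097/511168027, -614498111/511168027, -855926833/511168027], P' = [9670410984/2555840135 6331301874/2555840135 1345123614/511168027; 6331301874/2555840135 4967806399/2555840135 884624002/511168027; 1345123614/511168027 884624002/511168027 1102133381/511168027]
step 2: x' = [62200958291205/45727931991271, 82860064660536/45727931991271, -29751497891/45727931991271], P' = [173370075863514/45727931991271 113508536608062/45727931991271 120482168919381/45727931991271; 113508536608062/45727931991271 89027545216856/45727931991271 79243047875503/45727931991271; 120482168919381/45727931991271 79243047875503/45727931991271 98574429586941/45727931991271]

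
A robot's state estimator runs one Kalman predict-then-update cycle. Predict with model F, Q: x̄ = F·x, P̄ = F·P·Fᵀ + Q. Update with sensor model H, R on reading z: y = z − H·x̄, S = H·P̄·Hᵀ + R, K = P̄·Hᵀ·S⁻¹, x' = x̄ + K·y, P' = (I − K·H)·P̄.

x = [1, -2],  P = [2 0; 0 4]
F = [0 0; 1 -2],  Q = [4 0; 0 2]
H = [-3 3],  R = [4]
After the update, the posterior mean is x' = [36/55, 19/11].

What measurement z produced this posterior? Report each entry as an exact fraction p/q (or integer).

z = [3]

x̄ = F·x = [0, 5]
P̄ = F·P·Fᵀ + Q = [4 0; 0 20]
S = H·P̄·Hᵀ + R = [220]
K = P̄·Hᵀ·S⁻¹ = [-3/55; 3/11]
x' − x̄ = [36/55, -36/11] = K·y
y = (KᵀK)⁻¹·Kᵀ·(x' − x̄) = [-12]
z = y + H·x̄ = [-12] + [15] = [3]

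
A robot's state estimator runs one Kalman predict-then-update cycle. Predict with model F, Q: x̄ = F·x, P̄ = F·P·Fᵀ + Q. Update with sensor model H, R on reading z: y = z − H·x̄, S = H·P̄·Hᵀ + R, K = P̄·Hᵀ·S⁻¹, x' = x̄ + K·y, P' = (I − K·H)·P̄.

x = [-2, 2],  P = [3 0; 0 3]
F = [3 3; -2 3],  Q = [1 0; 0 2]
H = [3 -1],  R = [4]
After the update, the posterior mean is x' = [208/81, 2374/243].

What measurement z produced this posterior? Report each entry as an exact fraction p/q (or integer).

z = [-2]

x̄ = F·x = [0, 10]
P̄ = F·P·Fᵀ + Q = [55 9; 9 41]
S = H·P̄·Hᵀ + R = [486]
K = P̄·Hᵀ·S⁻¹ = [26/81; -7/243]
x' − x̄ = [208/81, -56/243] = K·y
y = (KᵀK)⁻¹·Kᵀ·(x' − x̄) = [8]
z = y + H·x̄ = [8] + [-10] = [-2]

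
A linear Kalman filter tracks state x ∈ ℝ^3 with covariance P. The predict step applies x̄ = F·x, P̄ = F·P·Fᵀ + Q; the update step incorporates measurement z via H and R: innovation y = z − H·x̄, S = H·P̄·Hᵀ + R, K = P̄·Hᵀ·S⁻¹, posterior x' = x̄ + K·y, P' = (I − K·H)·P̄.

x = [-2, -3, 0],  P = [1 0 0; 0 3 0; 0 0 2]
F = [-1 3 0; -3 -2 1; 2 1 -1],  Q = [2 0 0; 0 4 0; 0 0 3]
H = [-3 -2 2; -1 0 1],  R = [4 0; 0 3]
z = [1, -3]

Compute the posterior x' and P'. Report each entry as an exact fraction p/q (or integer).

x' = [-4057/2689, 855/2689, -5464/2689]
P' = [30944/2689 -24718/2689 22388/2689; -24718/2689 24188/2689 -15337/2689; 22388/2689 -15337/2689 19397/2689]

x̄ = F·x = [-7, 12, -7]
P̄ = F·P·Fᵀ + Q = [30 -15 7; -15 27 -14; 7 -14 12]
y = z − H·x̄ = [18, -3]
S = H·P̄·Hᵀ + R = [278 77; 77 31]
K = P̄·Hᵀ·S⁻¹ = [345/2689 -2852/2689; -1224/2689 3127/2689; 576/2689 -997/2689]
x' = x̄ + K·y = [-4057/2689, 855/2689, -5464/2689]
P' = (I − K·H)·P̄ = [30944/2689 -24718/2689 22388/2689; -24718/2689 24188/2689 -15337/2689; 22388/2689 -15337/2689 19397/2689]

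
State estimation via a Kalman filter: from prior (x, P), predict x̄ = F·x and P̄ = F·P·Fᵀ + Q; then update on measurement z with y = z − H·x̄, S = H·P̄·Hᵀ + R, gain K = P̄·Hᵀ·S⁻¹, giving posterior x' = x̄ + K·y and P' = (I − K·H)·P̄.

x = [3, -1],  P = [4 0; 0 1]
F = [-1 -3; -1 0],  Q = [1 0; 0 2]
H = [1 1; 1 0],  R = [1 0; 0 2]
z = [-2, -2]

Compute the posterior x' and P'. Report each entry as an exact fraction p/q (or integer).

x̄ = F·x = [0, -3]
P̄ = F·P·Fᵀ + Q = [14 4; 4 6]
y = z − H·x̄ = [1, -2]
S = H·P̄·Hᵀ + R = [29 18; 18 16]
K = P̄·Hᵀ·S⁻¹ = [9/35 41/70; 22/35 -16/35]
x' = x̄ + K·y = [-32/35, -51/35]
P' = (I − K·H)·P̄ = [41/35 -32/35; -32/35 54/35]

x' = [-32/35, -51/35]
P' = [41/35 -32/35; -32/35 54/35]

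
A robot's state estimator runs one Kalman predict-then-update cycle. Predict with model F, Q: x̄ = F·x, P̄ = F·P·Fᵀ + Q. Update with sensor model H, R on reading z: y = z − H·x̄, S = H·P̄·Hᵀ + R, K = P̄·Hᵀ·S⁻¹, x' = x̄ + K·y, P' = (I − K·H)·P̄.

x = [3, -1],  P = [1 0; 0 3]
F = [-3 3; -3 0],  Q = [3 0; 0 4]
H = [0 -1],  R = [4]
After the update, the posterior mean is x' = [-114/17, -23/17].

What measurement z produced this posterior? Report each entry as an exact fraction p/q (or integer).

z = [-1]

x̄ = F·x = [-12, -9]
P̄ = F·P·Fᵀ + Q = [39 9; 9 13]
S = H·P̄·Hᵀ + R = [17]
K = P̄·Hᵀ·S⁻¹ = [-9/17; -13/17]
x' − x̄ = [90/17, 130/17] = K·y
y = (KᵀK)⁻¹·Kᵀ·(x' − x̄) = [-10]
z = y + H·x̄ = [-10] + [9] = [-1]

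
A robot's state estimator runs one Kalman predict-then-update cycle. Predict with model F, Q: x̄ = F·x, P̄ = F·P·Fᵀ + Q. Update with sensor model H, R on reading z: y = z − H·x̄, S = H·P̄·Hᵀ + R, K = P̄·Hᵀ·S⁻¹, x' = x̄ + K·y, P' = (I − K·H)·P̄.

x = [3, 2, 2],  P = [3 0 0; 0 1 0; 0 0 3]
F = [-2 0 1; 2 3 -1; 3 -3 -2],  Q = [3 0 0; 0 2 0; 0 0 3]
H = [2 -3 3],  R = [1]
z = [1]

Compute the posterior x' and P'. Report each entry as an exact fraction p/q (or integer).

x' = [-587/194, 617/194, 533/97]
P' = [6903/388 -5253/388 -2463/97; -5253/388 6119/388 2400/97; -2463/97 2400/97 4047/97]

x̄ = F·x = [-4, 10, -1]
P̄ = F·P·Fᵀ + Q = [18 -15 -24; -15 26 15; -24 15 51]
y = z − H·x̄ = [42]
S = H·P̄·Hᵀ + R = [388]
K = P̄·Hᵀ·S⁻¹ = [9/388; -63/388; 15/97]
x' = x̄ + K·y = [-587/194, 617/194, 533/97]
P' = (I − K·H)·P̄ = [6903/388 -5253/388 -2463/97; -5253/388 6119/388 2400/97; -2463/97 2400/97 4047/97]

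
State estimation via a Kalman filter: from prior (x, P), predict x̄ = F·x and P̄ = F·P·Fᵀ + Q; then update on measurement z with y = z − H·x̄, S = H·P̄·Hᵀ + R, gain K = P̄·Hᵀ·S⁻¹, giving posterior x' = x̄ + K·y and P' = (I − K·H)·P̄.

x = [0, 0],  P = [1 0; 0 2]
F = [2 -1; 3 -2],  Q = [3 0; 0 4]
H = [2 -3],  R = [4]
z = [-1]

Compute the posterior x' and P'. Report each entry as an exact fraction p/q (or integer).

x' = [12/109, 43/109]
P' = [837/109 574/109; 574/109 440/109]

x̄ = F·x = [0, 0]
P̄ = F·P·Fᵀ + Q = [9 10; 10 21]
y = z − H·x̄ = [-1]
S = H·P̄·Hᵀ + R = [109]
K = P̄·Hᵀ·S⁻¹ = [-12/109; -43/109]
x' = x̄ + K·y = [12/109, 43/109]
P' = (I − K·H)·P̄ = [837/109 574/109; 574/109 440/109]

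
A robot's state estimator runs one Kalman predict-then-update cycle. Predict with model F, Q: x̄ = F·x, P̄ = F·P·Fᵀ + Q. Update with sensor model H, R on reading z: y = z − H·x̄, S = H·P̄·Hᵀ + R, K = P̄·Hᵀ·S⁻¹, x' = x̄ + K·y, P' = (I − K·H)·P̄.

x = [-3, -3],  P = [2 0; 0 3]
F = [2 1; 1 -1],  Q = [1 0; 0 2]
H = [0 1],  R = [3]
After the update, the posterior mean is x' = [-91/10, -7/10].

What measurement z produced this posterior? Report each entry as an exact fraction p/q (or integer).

x̄ = F·x = [-9, 0]
P̄ = F·P·Fᵀ + Q = [12 1; 1 7]
S = H·P̄·Hᵀ + R = [10]
K = P̄·Hᵀ·S⁻¹ = [1/10; 7/10]
x' − x̄ = [-1/10, -7/10] = K·y
y = (KᵀK)⁻¹·Kᵀ·(x' − x̄) = [-1]
z = y + H·x̄ = [-1] + [0] = [-1]

z = [-1]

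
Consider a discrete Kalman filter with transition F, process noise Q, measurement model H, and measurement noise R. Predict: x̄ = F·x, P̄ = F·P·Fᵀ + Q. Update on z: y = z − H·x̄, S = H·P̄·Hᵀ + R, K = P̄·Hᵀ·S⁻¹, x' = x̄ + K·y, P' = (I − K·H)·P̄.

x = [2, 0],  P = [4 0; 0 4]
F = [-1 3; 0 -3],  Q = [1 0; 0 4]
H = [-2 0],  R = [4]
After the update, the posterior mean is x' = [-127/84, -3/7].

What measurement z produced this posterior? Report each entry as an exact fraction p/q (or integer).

x̄ = F·x = [-2, 0]
P̄ = F·P·Fᵀ + Q = [41 -36; -36 40]
S = H·P̄·Hᵀ + R = [168]
K = P̄·Hᵀ·S⁻¹ = [-41/84; 3/7]
x' − x̄ = [41/84, -3/7] = K·y
y = (KᵀK)⁻¹·Kᵀ·(x' − x̄) = [-1]
z = y + H·x̄ = [-1] + [4] = [3]

z = [3]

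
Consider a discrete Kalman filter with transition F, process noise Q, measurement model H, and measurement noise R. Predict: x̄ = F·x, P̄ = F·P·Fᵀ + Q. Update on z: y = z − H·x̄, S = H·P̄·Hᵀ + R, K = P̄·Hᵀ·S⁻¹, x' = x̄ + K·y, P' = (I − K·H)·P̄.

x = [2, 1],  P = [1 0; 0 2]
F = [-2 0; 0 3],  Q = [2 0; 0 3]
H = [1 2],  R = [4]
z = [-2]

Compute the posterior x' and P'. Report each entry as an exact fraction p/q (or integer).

x̄ = F·x = [-4, 3]
P̄ = F·P·Fᵀ + Q = [6 0; 0 21]
y = z − H·x̄ = [-4]
S = H·P̄·Hᵀ + R = [94]
K = P̄·Hᵀ·S⁻¹ = [3/47; 21/47]
x' = x̄ + K·y = [-200/47, 57/47]
P' = (I − K·H)·P̄ = [264/47 -126/47; -126/47 105/47]

x' = [-200/47, 57/47]
P' = [264/47 -126/47; -126/47 105/47]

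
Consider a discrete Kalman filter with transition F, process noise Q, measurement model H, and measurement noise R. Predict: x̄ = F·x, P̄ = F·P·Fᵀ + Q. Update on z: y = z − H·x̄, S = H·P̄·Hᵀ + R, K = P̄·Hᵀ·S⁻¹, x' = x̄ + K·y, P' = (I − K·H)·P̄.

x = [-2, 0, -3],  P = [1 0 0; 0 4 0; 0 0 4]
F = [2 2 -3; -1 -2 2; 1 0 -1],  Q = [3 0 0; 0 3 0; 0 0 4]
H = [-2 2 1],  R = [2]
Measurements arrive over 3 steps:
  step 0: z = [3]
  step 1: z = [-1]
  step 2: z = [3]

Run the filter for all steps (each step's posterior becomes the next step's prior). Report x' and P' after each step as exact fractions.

step 0: x' = [-117/127, 80/127, -21/127], P' = [2121/635 966/635 1934/635; 966/635 1251/635 -276/635; 1934/635 -276/635 4346/635]
step 1: x' = [-18149/49681, -22740/49681, -40629/49681], P' = [111049/49681 169916/149043 78762/49681; 169916/149043 822415/447129 -139988/149043; 78762/49681 -139988/149043 244174/49681]
step 2: x' = [-204031539/306494737, 234127522/306494737, 38809387/306494737], P' = [684892137/306494737 349452660/306494737 485539498/306494737; 349452660/306494737 563740447/306494737 -287814084/306494737; 485539498/306494737 -287814084/306494737 1505706230/306494737]

step 0: x̄ = F·x = [5, -4, 1]
step 0: P̄ = F·P·Fᵀ + Q = [59 -42 14; -42 36 -9; 14 -9 9]
step 0: y = z − H·x̄ = [20]
step 0: S = H·P̄·Hᵀ + R = [635]
step 0: K = P̄·Hᵀ·S⁻¹ = [-188/635; 147/635; -37/635]
step 0: x' = x̄ + K·y = [-117/127, 80/127, -21/127]
step 0: P' = (I − K·H)·P̄ = [2121/635 966/635 1934/635; 966/635 1251/635 -276/635; 1934/635 -276/635 4346/635]
step 1: x̄ = F·x = [-11/127, -85/127, -96/127]
step 1: P̄ = F·P·Fᵀ + Q = [42339/635 -6068/127 10094/635; -6068/127 4950/127 -1499/127; 10094/635 -1499/127 5139/635]
step 1: y = z − H·x̄ = [117/127]
step 1: S = H·P̄·Hᵀ + R = [447129/635]
step 1: K = P̄·Hᵀ·S⁻¹ = [-45088/149043; 102685/447129; -10013/149043]
step 1: x' = x̄ + K·y = [-18149/49681, -22740/49681, -40629/49681]
step 1: P' = (I − K·H)·P̄ = [111049/49681 169916/149043 78762/49681; 169916/149043 822415/447129 -139988/149043; 78762/49681 -139988/149043 244174/49681]
step 2: x̄ = F·x = [40109/49681, -17629/49681, 22480/49681]
step 2: P̄ = F·P·Fᵀ + Q = [29018161/447129 -20770060/447129 2302238/149043; -20770060/447129 16984024/447129 -1709141/149043; 2302238/149043 -1709141/149043 396423/49681]
step 2: y = z − H·x̄ = [242039/49681]
step 2: S = H·P̄·Hᵀ + R = [306494737/447129]
step 2: K = P̄·Hᵀ·S⁻¹ = [-92669728/306494737; 70380745/306494737; -20500467/306494737]
step 2: x' = x̄ + K·y = [-204031539/306494737, 234127522/306494737, 38809387/306494737]
step 2: P' = (I − K·H)·P̄ = [684892137/306494737 349452660/306494737 485539498/306494737; 349452660/306494737 563740447/306494737 -287814084/306494737; 485539498/306494737 -287814084/306494737 1505706230/306494737]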